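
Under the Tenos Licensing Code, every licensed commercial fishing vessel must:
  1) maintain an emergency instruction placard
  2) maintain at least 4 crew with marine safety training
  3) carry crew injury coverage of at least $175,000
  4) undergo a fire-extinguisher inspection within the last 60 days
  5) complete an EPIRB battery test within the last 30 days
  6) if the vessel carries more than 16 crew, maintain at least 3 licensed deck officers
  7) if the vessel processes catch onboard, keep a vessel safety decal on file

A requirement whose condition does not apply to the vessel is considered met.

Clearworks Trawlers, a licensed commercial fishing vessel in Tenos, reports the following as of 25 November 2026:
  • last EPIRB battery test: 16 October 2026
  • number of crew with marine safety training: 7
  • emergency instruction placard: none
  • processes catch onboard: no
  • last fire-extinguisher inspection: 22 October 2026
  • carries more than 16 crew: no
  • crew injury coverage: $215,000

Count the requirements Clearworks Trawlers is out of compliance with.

2

1. emergency instruction placard absent → not met
2. crew with marine safety training 7 ≥ 4 → met
3. crew injury coverage $215,000 ≥ $175,000 → met
4. fire-extinguisher inspection 34 days ago vs limit 60 → met
5. EPIRB battery test 40 days ago vs limit 30 → not met
6. condition 'carries more than 16 crew' does not hold → requirement n/a → met
7. condition 'processes catch onboard' does not hold → requirement n/a → met
Not met: 2 of 7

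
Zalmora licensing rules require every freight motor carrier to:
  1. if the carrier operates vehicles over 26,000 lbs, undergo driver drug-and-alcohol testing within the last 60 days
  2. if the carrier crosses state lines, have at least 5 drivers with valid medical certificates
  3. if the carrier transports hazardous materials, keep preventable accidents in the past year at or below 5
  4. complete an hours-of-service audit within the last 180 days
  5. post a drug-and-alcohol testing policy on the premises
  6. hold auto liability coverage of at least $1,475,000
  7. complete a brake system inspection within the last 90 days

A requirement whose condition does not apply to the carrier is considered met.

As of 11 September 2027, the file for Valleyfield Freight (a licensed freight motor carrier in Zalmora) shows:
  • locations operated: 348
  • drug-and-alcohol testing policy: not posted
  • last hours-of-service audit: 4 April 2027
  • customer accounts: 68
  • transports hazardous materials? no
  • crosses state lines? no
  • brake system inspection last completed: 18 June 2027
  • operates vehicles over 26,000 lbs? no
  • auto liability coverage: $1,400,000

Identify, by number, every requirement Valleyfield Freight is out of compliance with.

5, 6

1. condition 'operates vehicles over 26,000 lbs' does not hold → requirement n/a → met
2. condition 'crosses state lines' does not hold → requirement n/a → met
3. condition 'transports hazardous materials' does not hold → requirement n/a → met
4. hours-of-service audit 160 days ago vs limit 180 → met
5. drug-and-alcohol testing policy absent → not met
6. auto liability coverage $1,400,000 < $1,475,000 → not met
7. brake system inspection 85 days ago vs limit 90 → met
Not met: 5, 6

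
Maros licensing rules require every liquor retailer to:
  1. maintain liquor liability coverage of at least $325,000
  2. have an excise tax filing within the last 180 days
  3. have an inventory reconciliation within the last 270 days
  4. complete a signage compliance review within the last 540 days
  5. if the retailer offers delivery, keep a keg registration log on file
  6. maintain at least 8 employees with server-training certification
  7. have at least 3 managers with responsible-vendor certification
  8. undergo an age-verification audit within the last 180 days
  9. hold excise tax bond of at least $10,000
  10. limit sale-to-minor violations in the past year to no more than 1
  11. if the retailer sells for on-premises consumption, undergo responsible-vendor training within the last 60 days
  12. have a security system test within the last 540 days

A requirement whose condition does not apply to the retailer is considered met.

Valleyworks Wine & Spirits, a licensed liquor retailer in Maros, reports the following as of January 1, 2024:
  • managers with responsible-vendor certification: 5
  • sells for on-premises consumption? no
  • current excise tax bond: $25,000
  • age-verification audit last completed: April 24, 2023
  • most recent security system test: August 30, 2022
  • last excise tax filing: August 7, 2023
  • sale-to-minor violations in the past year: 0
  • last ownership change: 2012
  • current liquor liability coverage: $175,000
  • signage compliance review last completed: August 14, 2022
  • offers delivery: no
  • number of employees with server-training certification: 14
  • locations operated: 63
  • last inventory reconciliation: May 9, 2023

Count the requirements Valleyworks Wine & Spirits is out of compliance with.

2

1. liquor liability coverage $175,000 < $325,000 → not met
2. excise tax filing 147 days ago vs limit 180 → met
3. inventory reconciliation 237 days ago vs limit 270 → met
4. signage compliance review 505 days ago vs limit 540 → met
5. condition 'offers delivery' does not hold → requirement n/a → met
6. employees with server-training certification 14 ≥ 8 → met
7. managers with responsible-vendor certification 5 ≥ 3 → met
8. age-verification audit 252 days ago vs limit 180 → not met
9. excise tax bond $25,000 ≥ $10,000 → met
10. sale-to-minor violations in the past year 0 ≤ 1 → met
11. condition 'sells for on-premises consumption' does not hold → requirement n/a → met
12. security system test 489 days ago vs limit 540 → met
Not met: 2 of 12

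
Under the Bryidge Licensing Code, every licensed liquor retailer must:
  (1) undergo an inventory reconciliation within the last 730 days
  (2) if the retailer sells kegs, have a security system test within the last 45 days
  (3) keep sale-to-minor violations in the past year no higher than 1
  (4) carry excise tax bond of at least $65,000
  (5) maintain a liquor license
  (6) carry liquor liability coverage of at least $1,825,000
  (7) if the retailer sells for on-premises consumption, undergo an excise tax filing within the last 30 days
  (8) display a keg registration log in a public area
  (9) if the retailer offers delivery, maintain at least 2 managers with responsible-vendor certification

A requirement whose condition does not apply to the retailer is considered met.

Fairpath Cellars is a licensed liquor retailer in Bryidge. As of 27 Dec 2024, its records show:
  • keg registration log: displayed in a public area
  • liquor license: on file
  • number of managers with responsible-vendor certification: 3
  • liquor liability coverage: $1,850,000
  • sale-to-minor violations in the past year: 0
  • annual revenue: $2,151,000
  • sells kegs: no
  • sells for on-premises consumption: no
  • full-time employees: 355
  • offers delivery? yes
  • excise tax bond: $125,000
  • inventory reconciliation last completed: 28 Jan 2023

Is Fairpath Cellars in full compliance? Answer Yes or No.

Yes

1. inventory reconciliation 699 days ago vs limit 730 → met
2. condition 'sells kegs' does not hold → requirement n/a → met
3. sale-to-minor violations in the past year 0 ≤ 1 → met
4. excise tax bond $125,000 ≥ $65,000 → met
5. liquor license present → met
6. liquor liability coverage $1,850,000 ≥ $1,825,000 → met
7. condition 'sells for on-premises consumption' does not hold → requirement n/a → met
8. keg registration log present → met
9. condition 'offers delivery' holds; managers with responsible-vendor certification 3 ≥ 2 → met
All met.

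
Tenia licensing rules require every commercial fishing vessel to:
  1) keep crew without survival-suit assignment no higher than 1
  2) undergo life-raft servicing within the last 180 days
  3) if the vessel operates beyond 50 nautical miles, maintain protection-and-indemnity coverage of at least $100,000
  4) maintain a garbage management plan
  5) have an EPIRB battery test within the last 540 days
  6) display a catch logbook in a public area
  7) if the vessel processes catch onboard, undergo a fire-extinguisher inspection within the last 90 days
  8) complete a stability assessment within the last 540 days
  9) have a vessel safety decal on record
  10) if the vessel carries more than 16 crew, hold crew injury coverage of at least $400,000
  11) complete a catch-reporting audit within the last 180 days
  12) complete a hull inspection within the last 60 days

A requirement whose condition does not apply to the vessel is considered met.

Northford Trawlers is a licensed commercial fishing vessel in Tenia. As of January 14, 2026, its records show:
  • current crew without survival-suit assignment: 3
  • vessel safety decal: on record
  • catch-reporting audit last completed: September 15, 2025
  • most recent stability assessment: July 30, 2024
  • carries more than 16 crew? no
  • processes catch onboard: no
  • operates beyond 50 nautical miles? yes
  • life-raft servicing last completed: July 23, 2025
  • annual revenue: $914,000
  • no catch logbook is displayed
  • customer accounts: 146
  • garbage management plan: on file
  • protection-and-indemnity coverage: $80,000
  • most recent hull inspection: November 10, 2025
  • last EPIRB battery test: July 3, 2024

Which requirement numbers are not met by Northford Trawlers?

1, 3, 5, 6, 12

1. crew without survival-suit assignment 3 > 1 → not met
2. life-raft servicing 175 days ago vs limit 180 → met
3. condition 'operates beyond 50 nautical miles' holds; protection-and-indemnity coverage $80,000 < $100,000 → not met
4. garbage management plan present → met
5. EPIRB battery test 560 days ago vs limit 540 → not met
6. catch logbook absent → not met
7. condition 'processes catch onboard' does not hold → requirement n/a → met
8. stability assessment 533 days ago vs limit 540 → met
9. vessel safety decal present → met
10. condition 'carries more than 16 crew' does not hold → requirement n/a → met
11. catch-reporting audit 121 days ago vs limit 180 → met
12. hull inspection 65 days ago vs limit 60 → not met
Not met: 1, 3, 5, 6, 12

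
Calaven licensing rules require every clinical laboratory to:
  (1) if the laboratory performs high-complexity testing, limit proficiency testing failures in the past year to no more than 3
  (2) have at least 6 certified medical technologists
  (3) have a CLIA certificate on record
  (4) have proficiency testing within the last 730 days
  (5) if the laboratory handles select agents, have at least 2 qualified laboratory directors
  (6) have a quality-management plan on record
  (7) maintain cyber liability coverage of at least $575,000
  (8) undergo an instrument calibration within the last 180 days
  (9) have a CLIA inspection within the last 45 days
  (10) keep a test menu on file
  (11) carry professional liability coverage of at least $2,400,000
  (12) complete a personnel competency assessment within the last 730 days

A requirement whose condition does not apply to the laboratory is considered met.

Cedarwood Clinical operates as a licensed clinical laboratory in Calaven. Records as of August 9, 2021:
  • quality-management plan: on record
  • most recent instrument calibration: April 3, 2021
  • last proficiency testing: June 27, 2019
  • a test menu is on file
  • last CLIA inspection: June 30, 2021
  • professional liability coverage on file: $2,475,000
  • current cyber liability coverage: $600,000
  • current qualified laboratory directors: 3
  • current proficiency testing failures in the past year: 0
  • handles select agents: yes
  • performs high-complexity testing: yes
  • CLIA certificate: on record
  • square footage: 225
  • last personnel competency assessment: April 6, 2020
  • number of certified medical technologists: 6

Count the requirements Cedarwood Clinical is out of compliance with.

1. condition 'performs high-complexity testing' holds; proficiency testing failures in the past year 0 ≤ 3 → met
2. certified medical technologists 6 ≥ 6 → met
3. CLIA certificate present → met
4. proficiency testing 774 days ago vs limit 730 → not met
5. condition 'handles select agents' holds; qualified laboratory directors 3 ≥ 2 → met
6. quality-management plan present → met
7. cyber liability coverage $600,000 ≥ $575,000 → met
8. instrument calibration 128 days ago vs limit 180 → met
9. CLIA inspection 40 days ago vs limit 45 → met
10. test menu present → met
11. professional liability coverage $2,475,000 ≥ $2,400,000 → met
12. personnel competency assessment 490 days ago vs limit 730 → met
Not met: 1 of 12

1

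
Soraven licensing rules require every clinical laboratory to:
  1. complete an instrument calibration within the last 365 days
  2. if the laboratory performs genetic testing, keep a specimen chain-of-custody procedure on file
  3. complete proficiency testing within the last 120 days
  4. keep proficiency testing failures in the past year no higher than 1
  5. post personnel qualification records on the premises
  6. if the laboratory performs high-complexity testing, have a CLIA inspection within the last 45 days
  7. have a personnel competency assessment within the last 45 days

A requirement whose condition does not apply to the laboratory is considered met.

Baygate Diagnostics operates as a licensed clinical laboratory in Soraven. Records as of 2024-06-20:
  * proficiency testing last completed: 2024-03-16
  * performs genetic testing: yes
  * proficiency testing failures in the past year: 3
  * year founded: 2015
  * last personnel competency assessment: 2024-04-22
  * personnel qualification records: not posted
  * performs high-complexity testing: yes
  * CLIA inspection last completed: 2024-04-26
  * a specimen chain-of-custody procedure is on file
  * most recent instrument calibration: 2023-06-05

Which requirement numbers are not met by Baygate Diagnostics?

1. instrument calibration 381 days ago vs limit 365 → not met
2. condition 'performs genetic testing' holds; specimen chain-of-custody procedure present → met
3. proficiency testing 96 days ago vs limit 120 → met
4. proficiency testing failures in the past year 3 > 1 → not met
5. personnel qualification records absent → not met
6. condition 'performs high-complexity testing' holds; CLIA inspection 55 days ago vs limit 45 → not met
7. personnel competency assessment 59 days ago vs limit 45 → not met
Not met: 1, 4, 5, 6, 7

1, 4, 5, 6, 7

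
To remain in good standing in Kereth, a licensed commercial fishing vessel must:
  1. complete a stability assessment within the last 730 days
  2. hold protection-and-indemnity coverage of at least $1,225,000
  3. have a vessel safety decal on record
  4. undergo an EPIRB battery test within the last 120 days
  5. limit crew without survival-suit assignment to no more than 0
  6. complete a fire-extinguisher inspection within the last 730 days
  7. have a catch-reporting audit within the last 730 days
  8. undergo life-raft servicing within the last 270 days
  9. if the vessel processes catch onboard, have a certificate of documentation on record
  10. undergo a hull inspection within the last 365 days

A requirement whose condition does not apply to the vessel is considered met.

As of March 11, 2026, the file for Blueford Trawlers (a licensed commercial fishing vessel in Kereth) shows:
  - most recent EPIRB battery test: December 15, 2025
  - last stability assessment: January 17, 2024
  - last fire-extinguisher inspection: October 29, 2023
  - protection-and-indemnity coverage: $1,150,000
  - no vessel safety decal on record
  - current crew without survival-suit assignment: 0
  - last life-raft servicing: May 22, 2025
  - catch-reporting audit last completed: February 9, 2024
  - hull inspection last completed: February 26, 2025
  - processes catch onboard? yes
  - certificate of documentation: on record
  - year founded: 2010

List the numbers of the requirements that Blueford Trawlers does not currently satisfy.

1. stability assessment 784 days ago vs limit 730 → not met
2. protection-and-indemnity coverage $1,150,000 < $1,225,000 → not met
3. vessel safety decal absent → not met
4. EPIRB battery test 86 days ago vs limit 120 → met
5. crew without survival-suit assignment 0 ≤ 0 → met
6. fire-extinguisher inspection 864 days ago vs limit 730 → not met
7. catch-reporting audit 761 days ago vs limit 730 → not met
8. life-raft servicing 293 days ago vs limit 270 → not met
9. condition 'processes catch onboard' holds; certificate of documentation present → met
10. hull inspection 378 days ago vs limit 365 → not met
Not met: 1, 2, 3, 6, 7, 8, 10

1, 2, 3, 6, 7, 8, 10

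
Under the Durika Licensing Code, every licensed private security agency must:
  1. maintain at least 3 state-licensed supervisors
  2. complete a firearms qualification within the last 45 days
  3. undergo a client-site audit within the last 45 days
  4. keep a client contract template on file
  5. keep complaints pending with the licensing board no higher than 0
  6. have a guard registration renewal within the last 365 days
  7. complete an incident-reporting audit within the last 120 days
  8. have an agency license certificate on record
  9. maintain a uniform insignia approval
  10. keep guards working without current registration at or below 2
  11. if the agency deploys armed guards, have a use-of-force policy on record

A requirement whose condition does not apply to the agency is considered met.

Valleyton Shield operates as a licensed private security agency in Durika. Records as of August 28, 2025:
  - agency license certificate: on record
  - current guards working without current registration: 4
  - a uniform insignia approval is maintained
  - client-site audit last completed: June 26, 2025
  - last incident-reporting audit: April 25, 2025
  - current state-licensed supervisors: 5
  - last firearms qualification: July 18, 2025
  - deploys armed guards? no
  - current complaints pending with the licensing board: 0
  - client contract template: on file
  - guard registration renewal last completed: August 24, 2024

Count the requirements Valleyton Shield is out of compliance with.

4

1. state-licensed supervisors 5 ≥ 3 → met
2. firearms qualification 41 days ago vs limit 45 → met
3. client-site audit 63 days ago vs limit 45 → not met
4. client contract template present → met
5. complaints pending with the licensing board 0 ≤ 0 → met
6. guard registration renewal 369 days ago vs limit 365 → not met
7. incident-reporting audit 125 days ago vs limit 120 → not met
8. agency license certificate present → met
9. uniform insignia approval present → met
10. guards working without current registration 4 > 2 → not met
11. condition 'deploys armed guards' does not hold → requirement n/a → met
Not met: 4 of 11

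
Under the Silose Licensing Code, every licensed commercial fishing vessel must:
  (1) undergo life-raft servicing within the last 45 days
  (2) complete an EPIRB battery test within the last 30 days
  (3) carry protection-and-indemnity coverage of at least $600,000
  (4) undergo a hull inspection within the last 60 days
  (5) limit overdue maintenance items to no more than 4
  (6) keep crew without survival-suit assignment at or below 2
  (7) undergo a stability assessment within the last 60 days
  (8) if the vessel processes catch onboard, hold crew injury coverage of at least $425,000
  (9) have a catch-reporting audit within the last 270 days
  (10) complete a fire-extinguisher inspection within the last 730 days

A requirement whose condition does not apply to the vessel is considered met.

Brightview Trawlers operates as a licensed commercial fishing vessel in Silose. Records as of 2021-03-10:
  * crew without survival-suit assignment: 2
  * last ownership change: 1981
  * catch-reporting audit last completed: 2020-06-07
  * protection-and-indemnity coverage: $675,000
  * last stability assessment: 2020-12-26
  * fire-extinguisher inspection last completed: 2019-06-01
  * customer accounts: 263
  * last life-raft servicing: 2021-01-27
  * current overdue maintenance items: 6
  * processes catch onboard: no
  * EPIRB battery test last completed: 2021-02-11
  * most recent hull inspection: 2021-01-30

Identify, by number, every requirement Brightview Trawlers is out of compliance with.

5, 7, 9

1. life-raft servicing 42 days ago vs limit 45 → met
2. EPIRB battery test 27 days ago vs limit 30 → met
3. protection-and-indemnity coverage $675,000 ≥ $600,000 → met
4. hull inspection 39 days ago vs limit 60 → met
5. overdue maintenance items 6 > 4 → not met
6. crew without survival-suit assignment 2 ≤ 2 → met
7. stability assessment 74 days ago vs limit 60 → not met
8. condition 'processes catch onboard' does not hold → requirement n/a → met
9. catch-reporting audit 276 days ago vs limit 270 → not met
10. fire-extinguisher inspection 648 days ago vs limit 730 → met
Not met: 5, 7, 9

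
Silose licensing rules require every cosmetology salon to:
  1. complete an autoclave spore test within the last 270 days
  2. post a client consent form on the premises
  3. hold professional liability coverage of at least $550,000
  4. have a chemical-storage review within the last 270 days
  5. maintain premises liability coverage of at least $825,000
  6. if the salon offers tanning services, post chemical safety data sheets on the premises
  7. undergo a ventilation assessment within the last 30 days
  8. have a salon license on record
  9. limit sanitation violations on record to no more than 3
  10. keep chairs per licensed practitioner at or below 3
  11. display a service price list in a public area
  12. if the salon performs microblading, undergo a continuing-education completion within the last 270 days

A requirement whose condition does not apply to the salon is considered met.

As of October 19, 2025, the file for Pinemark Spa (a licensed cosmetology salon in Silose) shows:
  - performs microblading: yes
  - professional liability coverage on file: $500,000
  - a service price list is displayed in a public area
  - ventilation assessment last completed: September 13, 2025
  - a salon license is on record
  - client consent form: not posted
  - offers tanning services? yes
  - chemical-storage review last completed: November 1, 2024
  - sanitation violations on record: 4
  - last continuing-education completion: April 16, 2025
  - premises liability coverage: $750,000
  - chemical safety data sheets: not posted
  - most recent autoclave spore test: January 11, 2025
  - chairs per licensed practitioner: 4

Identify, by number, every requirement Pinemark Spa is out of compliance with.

1. autoclave spore test 281 days ago vs limit 270 → not met
2. client consent form absent → not met
3. professional liability coverage $500,000 < $550,000 → not met
4. chemical-storage review 352 days ago vs limit 270 → not met
5. premises liability coverage $750,000 < $825,000 → not met
6. condition 'offers tanning services' holds; chemical safety data sheets absent → not met
7. ventilation assessment 36 days ago vs limit 30 → not met
8. salon license present → met
9. sanitation violations on record 4 > 3 → not met
10. chairs per licensed practitioner 4 > 3 → not met
11. service price list present → met
12. condition 'performs microblading' holds; continuing-education completion 186 days ago vs limit 270 → met
Not met: 1, 2, 3, 4, 5, 6, 7, 9, 10

1, 2, 3, 4, 5, 6, 7, 9, 10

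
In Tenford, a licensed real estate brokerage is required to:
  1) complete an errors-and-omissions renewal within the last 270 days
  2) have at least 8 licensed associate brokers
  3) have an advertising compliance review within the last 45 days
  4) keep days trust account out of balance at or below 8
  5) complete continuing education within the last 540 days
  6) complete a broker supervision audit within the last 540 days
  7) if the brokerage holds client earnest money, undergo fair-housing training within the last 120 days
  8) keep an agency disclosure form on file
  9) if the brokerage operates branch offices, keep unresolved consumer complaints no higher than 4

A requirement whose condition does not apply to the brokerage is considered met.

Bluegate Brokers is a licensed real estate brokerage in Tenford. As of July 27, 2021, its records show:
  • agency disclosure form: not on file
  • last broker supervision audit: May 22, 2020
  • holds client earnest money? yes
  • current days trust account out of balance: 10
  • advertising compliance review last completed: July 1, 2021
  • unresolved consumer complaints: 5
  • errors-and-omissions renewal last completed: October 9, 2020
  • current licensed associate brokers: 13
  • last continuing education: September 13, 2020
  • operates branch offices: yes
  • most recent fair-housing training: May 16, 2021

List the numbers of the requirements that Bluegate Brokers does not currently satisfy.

1, 4, 8, 9

1. errors-and-omissions renewal 291 days ago vs limit 270 → not met
2. licensed associate brokers 13 ≥ 8 → met
3. advertising compliance review 26 days ago vs limit 45 → met
4. days trust account out of balance 10 > 8 → not met
5. continuing education 317 days ago vs limit 540 → met
6. broker supervision audit 431 days ago vs limit 540 → met
7. condition 'holds client earnest money' holds; fair-housing training 72 days ago vs limit 120 → met
8. agency disclosure form absent → not met
9. condition 'operates branch offices' holds; unresolved consumer complaints 5 > 4 → not met
Not met: 1, 4, 8, 9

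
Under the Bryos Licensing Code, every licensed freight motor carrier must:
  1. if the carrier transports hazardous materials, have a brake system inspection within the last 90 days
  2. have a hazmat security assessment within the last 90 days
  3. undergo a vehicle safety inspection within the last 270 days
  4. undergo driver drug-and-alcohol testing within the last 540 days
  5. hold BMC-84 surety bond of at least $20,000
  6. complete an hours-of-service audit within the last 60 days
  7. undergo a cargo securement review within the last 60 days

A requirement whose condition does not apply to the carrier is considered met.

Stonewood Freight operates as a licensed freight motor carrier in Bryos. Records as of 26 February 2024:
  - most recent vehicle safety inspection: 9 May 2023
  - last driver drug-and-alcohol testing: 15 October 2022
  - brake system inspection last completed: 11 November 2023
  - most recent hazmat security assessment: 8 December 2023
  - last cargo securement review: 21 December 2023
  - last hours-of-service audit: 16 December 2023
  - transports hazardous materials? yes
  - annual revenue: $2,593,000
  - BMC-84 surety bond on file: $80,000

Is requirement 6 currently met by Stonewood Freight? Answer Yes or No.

No

6. hours-of-service audit 72 days ago vs limit 60 → not met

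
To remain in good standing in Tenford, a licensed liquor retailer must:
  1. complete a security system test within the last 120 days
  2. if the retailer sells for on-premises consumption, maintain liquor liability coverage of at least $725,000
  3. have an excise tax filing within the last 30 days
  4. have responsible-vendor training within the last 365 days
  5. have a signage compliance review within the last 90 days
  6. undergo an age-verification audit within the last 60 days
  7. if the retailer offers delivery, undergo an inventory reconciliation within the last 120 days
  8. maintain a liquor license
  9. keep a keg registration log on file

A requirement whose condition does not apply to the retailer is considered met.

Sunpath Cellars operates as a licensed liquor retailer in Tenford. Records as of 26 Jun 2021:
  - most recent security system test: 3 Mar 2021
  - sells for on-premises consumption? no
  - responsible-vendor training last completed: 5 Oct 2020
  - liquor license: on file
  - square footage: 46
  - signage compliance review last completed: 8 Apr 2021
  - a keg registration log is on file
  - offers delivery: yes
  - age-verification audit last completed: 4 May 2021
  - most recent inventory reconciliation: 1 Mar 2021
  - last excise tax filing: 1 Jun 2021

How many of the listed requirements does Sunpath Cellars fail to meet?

0

1. security system test 115 days ago vs limit 120 → met
2. condition 'sells for on-premises consumption' does not hold → requirement n/a → met
3. excise tax filing 25 days ago vs limit 30 → met
4. responsible-vendor training 264 days ago vs limit 365 → met
5. signage compliance review 79 days ago vs limit 90 → met
6. age-verification audit 53 days ago vs limit 60 → met
7. condition 'offers delivery' holds; inventory reconciliation 117 days ago vs limit 120 → met
8. liquor license present → met
9. keg registration log present → met
Not met: 0 of 9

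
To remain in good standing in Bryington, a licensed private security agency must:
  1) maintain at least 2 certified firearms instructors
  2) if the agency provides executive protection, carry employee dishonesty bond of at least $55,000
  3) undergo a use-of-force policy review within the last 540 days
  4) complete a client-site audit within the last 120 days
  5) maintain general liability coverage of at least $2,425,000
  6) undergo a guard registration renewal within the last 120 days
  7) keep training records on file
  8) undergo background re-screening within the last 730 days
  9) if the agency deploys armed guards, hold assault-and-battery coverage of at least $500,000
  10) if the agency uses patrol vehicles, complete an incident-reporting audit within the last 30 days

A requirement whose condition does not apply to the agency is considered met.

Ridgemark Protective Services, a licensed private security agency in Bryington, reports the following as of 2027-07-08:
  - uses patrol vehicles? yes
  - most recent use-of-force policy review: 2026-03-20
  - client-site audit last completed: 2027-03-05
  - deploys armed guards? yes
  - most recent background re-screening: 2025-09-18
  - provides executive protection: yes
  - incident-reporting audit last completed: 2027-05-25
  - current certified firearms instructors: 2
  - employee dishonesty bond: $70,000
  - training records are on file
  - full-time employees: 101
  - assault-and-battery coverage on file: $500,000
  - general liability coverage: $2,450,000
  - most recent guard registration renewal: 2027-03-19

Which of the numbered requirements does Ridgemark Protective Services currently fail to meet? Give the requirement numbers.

4, 10

1. certified firearms instructors 2 ≥ 2 → met
2. condition 'provides executive protection' holds; employee dishonesty bond $70,000 ≥ $55,000 → met
3. use-of-force policy review 475 days ago vs limit 540 → met
4. client-site audit 125 days ago vs limit 120 → not met
5. general liability coverage $2,450,000 ≥ $2,425,000 → met
6. guard registration renewal 111 days ago vs limit 120 → met
7. training records present → met
8. background re-screening 658 days ago vs limit 730 → met
9. condition 'deploys armed guards' holds; assault-and-battery coverage $500,000 ≥ $500,000 → met
10. condition 'uses patrol vehicles' holds; incident-reporting audit 44 days ago vs limit 30 → not met
Not met: 4, 10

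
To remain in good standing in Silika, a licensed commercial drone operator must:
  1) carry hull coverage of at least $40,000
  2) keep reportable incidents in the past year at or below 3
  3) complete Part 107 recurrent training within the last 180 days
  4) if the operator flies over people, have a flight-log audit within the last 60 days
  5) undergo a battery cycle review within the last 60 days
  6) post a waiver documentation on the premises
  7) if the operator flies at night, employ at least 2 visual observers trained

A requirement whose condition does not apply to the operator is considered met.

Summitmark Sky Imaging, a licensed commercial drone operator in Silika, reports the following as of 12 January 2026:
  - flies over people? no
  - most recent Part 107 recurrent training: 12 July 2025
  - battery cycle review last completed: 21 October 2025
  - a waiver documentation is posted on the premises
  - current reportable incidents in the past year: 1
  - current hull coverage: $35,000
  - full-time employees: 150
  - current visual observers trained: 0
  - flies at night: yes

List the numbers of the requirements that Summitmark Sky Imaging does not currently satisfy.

1, 3, 5, 7

1. hull coverage $35,000 < $40,000 → not met
2. reportable incidents in the past year 1 ≤ 3 → met
3. Part 107 recurrent training 184 days ago vs limit 180 → not met
4. condition 'flies over people' does not hold → requirement n/a → met
5. battery cycle review 83 days ago vs limit 60 → not met
6. waiver documentation present → met
7. condition 'flies at night' holds; visual observers trained 0 < 2 → not met
Not met: 1, 3, 5, 7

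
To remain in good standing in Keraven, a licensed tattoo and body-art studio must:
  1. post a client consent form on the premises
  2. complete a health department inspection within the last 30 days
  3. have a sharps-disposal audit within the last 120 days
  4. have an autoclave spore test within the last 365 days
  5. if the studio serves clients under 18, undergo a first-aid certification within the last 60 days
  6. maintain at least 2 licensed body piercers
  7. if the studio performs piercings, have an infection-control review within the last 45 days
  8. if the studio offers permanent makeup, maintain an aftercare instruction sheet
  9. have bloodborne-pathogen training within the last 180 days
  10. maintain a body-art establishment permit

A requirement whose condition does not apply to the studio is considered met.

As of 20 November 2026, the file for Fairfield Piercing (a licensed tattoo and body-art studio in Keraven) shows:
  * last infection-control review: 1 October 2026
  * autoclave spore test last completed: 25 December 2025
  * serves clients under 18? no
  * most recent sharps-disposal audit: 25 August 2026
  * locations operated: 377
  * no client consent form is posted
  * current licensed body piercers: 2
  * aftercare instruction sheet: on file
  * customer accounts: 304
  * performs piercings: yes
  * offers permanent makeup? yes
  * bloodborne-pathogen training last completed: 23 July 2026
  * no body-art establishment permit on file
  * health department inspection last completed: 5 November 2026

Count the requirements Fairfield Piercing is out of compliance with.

3

1. client consent form absent → not met
2. health department inspection 15 days ago vs limit 30 → met
3. sharps-disposal audit 87 days ago vs limit 120 → met
4. autoclave spore test 330 days ago vs limit 365 → met
5. condition 'serves clients under 18' does not hold → requirement n/a → met
6. licensed body piercers 2 ≥ 2 → met
7. condition 'performs piercings' holds; infection-control review 50 days ago vs limit 45 → not met
8. condition 'offers permanent makeup' holds; aftercare instruction sheet present → met
9. bloodborne-pathogen training 120 days ago vs limit 180 → met
10. body-art establishment permit absent → not met
Not met: 3 of 10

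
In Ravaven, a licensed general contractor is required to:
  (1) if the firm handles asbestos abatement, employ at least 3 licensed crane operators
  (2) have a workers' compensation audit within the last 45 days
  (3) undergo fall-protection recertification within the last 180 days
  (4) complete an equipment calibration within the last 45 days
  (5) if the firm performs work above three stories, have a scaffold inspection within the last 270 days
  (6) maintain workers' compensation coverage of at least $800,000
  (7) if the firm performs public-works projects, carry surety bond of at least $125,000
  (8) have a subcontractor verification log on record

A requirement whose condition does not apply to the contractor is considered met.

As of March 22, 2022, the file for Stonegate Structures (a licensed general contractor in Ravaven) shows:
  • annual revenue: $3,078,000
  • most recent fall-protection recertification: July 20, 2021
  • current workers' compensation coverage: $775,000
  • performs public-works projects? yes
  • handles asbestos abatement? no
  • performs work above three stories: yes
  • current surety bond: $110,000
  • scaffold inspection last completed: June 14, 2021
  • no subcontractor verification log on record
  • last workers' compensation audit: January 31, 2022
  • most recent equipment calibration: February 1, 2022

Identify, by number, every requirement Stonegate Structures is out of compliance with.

2, 3, 4, 5, 6, 7, 8

1. condition 'handles asbestos abatement' does not hold → requirement n/a → met
2. workers' compensation audit 50 days ago vs limit 45 → not met
3. fall-protection recertification 245 days ago vs limit 180 → not met
4. equipment calibration 49 days ago vs limit 45 → not met
5. condition 'performs work above three stories' holds; scaffold inspection 281 days ago vs limit 270 → not met
6. workers' compensation coverage $775,000 < $800,000 → not met
7. condition 'performs public-works projects' holds; surety bond $110,000 < $125,000 → not met
8. subcontractor verification log absent → not met
Not met: 2, 3, 4, 5, 6, 7, 8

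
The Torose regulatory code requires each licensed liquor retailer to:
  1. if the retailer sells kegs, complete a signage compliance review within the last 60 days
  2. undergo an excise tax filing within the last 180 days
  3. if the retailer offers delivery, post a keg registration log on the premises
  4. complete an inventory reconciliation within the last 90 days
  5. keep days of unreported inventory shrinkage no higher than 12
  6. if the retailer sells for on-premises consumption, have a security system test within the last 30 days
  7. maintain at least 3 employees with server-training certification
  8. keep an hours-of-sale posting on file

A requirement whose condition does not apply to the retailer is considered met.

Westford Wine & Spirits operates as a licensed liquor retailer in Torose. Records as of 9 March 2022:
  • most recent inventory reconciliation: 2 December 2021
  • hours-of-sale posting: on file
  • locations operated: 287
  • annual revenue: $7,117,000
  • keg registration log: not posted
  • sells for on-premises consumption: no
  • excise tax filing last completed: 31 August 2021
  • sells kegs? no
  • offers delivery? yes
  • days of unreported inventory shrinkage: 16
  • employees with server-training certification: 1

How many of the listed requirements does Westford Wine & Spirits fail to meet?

5

1. condition 'sells kegs' does not hold → requirement n/a → met
2. excise tax filing 190 days ago vs limit 180 → not met
3. condition 'offers delivery' holds; keg registration log absent → not met
4. inventory reconciliation 97 days ago vs limit 90 → not met
5. days of unreported inventory shrinkage 16 > 12 → not met
6. condition 'sells for on-premises consumption' does not hold → requirement n/a → met
7. employees with server-training certification 1 < 3 → not met
8. hours-of-sale posting present → met
Not met: 5 of 8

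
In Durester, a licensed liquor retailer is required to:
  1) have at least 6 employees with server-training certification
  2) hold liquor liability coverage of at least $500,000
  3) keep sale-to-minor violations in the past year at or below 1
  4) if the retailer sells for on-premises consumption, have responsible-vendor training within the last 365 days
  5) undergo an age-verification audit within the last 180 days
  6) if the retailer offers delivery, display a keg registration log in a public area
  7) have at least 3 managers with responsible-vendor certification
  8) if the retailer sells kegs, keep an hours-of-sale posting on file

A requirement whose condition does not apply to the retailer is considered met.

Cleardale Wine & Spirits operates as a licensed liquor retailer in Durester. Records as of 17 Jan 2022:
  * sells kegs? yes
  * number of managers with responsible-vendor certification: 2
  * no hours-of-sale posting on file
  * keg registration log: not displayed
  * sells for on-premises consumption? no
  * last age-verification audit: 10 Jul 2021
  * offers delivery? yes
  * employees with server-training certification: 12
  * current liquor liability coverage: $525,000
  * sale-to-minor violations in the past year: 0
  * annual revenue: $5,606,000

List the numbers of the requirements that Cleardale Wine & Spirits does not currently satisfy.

1. employees with server-training certification 12 ≥ 6 → met
2. liquor liability coverage $525,000 ≥ $500,000 → met
3. sale-to-minor violations in the past year 0 ≤ 1 → met
4. condition 'sells for on-premises consumption' does not hold → requirement n/a → met
5. age-verification audit 191 days ago vs limit 180 → not met
6. condition 'offers delivery' holds; keg registration log absent → not met
7. managers with responsible-vendor certification 2 < 3 → not met
8. condition 'sells kegs' holds; hours-of-sale posting absent → not met
Not met: 5, 6, 7, 8

5, 6, 7, 8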